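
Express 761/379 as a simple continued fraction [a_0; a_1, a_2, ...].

[2; 126, 3]

Run the Euclidean algorithm on 761 and 379; the successive quotients are the partial quotients a_0, a_1, ... (each step inverts the fractional part left over by the previous one):
  761 = 2*379 + 3, so a_0 = 2.
  379 = 126*3 + 1, so a_1 = 126.
  3 = 3*1 + 0, so a_2 = 3.
The remainder reaches 0 after 3 divisions, so the expansion has 3 partial quotients, read off in order.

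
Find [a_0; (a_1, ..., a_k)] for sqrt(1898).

Write x_i = (sqrt(1898) + m_i)/d_i with (m_0, d_0) = (0, 1). a_0 = floor(sqrt(1898)) = 43, since 43^2 = 1849 <= 1898 < 1936 = 44^2.
Iterate m_{i+1} = d_i*a_i - m_i, d_{i+1} = (1898 - m_{i+1}^2)/d_i, a_{i+1} = floor((a_0 + m_{i+1})/d_{i+1}):
  m_1 = 1*43 - 0 = 43, d_1 = (1898 - 43^2)/1 = 49/1 = 49, a_1 = floor((43 + 43)/49) = 1.
  m_2 = 49*1 - 43 = 6, d_2 = (1898 - 6^2)/49 = 1862/49 = 38, a_2 = floor((43 + 6)/38) = 1.
  m_3 = 38*1 - 6 = 32, d_3 = (1898 - 32^2)/38 = 874/38 = 23, a_3 = floor((43 + 32)/23) = 3.
  m_4 = 23*3 - 32 = 37, d_4 = (1898 - 37^2)/23 = 529/23 = 23, a_4 = floor((43 + 37)/23) = 3.
  m_5 = 23*3 - 37 = 32, d_5 = (1898 - 32^2)/23 = 874/23 = 38, a_5 = floor((43 + 32)/38) = 1.
  m_6 = 38*1 - 32 = 6, d_6 = (1898 - 6^2)/38 = 1862/38 = 49, a_6 = floor((43 + 6)/49) = 1.
  m_7 = 49*1 - 6 = 43, d_7 = (1898 - 43^2)/49 = 49/49 = 1, a_7 = floor((43 + 43)/1) = 86.
  m_8 = 1*86 - 43 = 43, d_8 = (1898 - 43^2)/1 = 49/1 = 49: (m_8, d_8) = (m_1, d_1) = (43, 49), so from here the quotients repeat a_1, ..., a_7; the period length is 7.
Hence the expansion of sqrt(1898) is a_0 = 43 followed by the repeating block 1, 1, 3, 3, 1, 1, 86 (period 7).

[43; (1, 1, 3, 3, 1, 1, 86)]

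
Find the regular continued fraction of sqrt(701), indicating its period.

Write x_i = (sqrt(701) + m_i)/d_i with (m_0, d_0) = (0, 1). a_0 = floor(sqrt(701)) = 26, since 26^2 = 676 <= 701 < 729 = 27^2.
Iterate m_{i+1} = d_i*a_i - m_i, d_{i+1} = (701 - m_{i+1}^2)/d_i, a_{i+1} = floor((a_0 + m_{i+1})/d_{i+1}):
  m_1 = 1*26 - 0 = 26, d_1 = (701 - 26^2)/1 = 25/1 = 25, a_1 = floor((26 + 26)/25) = 2.
  m_2 = 25*2 - 26 = 24, d_2 = (701 - 24^2)/25 = 125/25 = 5, a_2 = floor((26 + 24)/5) = 10.
  m_3 = 5*10 - 24 = 26, d_3 = (701 - 26^2)/5 = 25/5 = 5, a_3 = floor((26 + 26)/5) = 10.
  m_4 = 5*10 - 26 = 24, d_4 = (701 - 24^2)/5 = 125/5 = 25, a_4 = floor((26 + 24)/25) = 2.
  m_5 = 25*2 - 24 = 26, d_5 = (701 - 26^2)/25 = 25/25 = 1, a_5 = floor((26 + 26)/1) = 52.
  m_6 = 1*52 - 26 = 26, d_6 = (701 - 26^2)/1 = 25/1 = 25: (m_6, d_6) = (m_1, d_1) = (26, 25), so from here the quotients repeat a_1, ..., a_5; the period length is 5.
Hence the expansion of sqrt(701) is a_0 = 26 followed by the repeating block 2, 10, 10, 2, 52 (period 5).

[26; (2, 10, 10, 2, 52)]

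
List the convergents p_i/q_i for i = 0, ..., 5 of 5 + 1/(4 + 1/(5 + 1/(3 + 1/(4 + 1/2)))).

5/1, 21/4, 110/21, 351/67, 1514/289, 3379/645

Using the convergent recurrence p_i = a_i*p_{i-1} + p_{i-2}, q_i = a_i*q_{i-1} + q_{i-2} with p_{-2}=0, p_{-1}=1, q_{-2}=1, q_{-1}=0:
  i=0: a_0=5, p_0 = 5*1 + 0 = 5, q_0 = 5*0 + 1 = 1.
  i=1: a_1=4, p_1 = 4*5 + 1 = 21, q_1 = 4*1 + 0 = 4.
  i=2: a_2=5, p_2 = 5*21 + 5 = 110, q_2 = 5*4 + 1 = 21.
  i=3: a_3=3, p_3 = 3*110 + 21 = 351, q_3 = 3*21 + 4 = 67.
  i=4: a_4=4, p_4 = 4*351 + 110 = 1514, q_4 = 4*67 + 21 = 289.
  i=5: a_5=2, p_5 = 2*1514 + 351 = 3379, q_5 = 2*289 + 67 = 645.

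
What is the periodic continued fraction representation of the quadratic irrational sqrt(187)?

Write x_i = (sqrt(187) + m_i)/d_i with (m_0, d_0) = (0, 1). a_0 = floor(sqrt(187)) = 13, since 13^2 = 169 <= 187 < 196 = 14^2.
Iterate m_{i+1} = d_i*a_i - m_i, d_{i+1} = (187 - m_{i+1}^2)/d_i, a_{i+1} = floor((a_0 + m_{i+1})/d_{i+1}):
  m_1 = 1*13 - 0 = 13, d_1 = (187 - 13^2)/1 = 18/1 = 18, a_1 = floor((13 + 13)/18) = 1.
  m_2 = 18*1 - 13 = 5, d_2 = (187 - 5^2)/18 = 162/18 = 9, a_2 = floor((13 + 5)/9) = 2.
  m_3 = 9*2 - 5 = 13, d_3 = (187 - 13^2)/9 = 18/9 = 2, a_3 = floor((13 + 13)/2) = 13.
  m_4 = 2*13 - 13 = 13, d_4 = (187 - 13^2)/2 = 18/2 = 9, a_4 = floor((13 + 13)/9) = 2.
  m_5 = 9*2 - 13 = 5, d_5 = (187 - 5^2)/9 = 162/9 = 18, a_5 = floor((13 + 5)/18) = 1.
  m_6 = 18*1 - 5 = 13, d_6 = (187 - 13^2)/18 = 18/18 = 1, a_6 = floor((13 + 13)/1) = 26.
  m_7 = 1*26 - 13 = 13, d_7 = (187 - 13^2)/1 = 18/1 = 18: (m_7, d_7) = (m_1, d_1) = (13, 18), so from here the quotients repeat a_1, ..., a_6; the period length is 6.
Hence the expansion of sqrt(187) is a_0 = 13 followed by the repeating block 1, 2, 13, 2, 1, 26 (period 6).

[13; (1, 2, 13, 2, 1, 26)]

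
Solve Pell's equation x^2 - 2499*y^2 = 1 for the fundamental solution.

First expand sqrt(2499) as a continued fraction. With x_i = (sqrt(2499) + m_i)/d_i and (m_0, d_0) = (0, 1): a_0 = floor(sqrt(2499)) = 49, since 49^2 = 2401 <= 2499 < 2500 = 50^2.
Iterate m_{i+1} = d_i*a_i - m_i, d_{i+1} = (2499 - m_{i+1}^2)/d_i, a_{i+1} = floor((a_0 + m_{i+1})/d_{i+1}):
  m_1 = 1*49 - 0 = 49, d_1 = (2499 - 49^2)/1 = 98/1 = 98, a_1 = floor((49 + 49)/98) = 1.
  m_2 = 98*1 - 49 = 49, d_2 = (2499 - 49^2)/98 = 98/98 = 1, a_2 = floor((49 + 49)/1) = 98.
  m_3 = 1*98 - 49 = 49, d_3 = (2499 - 49^2)/1 = 98/1 = 98: (m_3, d_3) = (m_1, d_1) = (49, 98), so from here the quotients repeat a_1, a_2; the period length is 2.
So sqrt(2499) = [49; (1, 98)] with period length k = 2.
k is even, so the fundamental solution of x^2 - 2499y^2 = 1 is (p_{k-1}, q_{k-1}) = (p_1, q_1); compute convergents through index 1.
Convergents (p_i = a_i*p_{i-1} + p_{i-2}, q_i = a_i*q_{i-1} + q_{i-2} with p_{-2}=0, p_{-1}=1, q_{-2}=1, q_{-1}=0):
  i=0: a_0=49, p_0 = 49*1 + 0 = 49, q_0 = 49*0 + 1 = 1.
  i=1: a_1=1, p_1 = 1*49 + 1 = 50, q_1 = 1*1 + 0 = 1.
Check: 50^2 - 2499*1^2 = 2500 - 2499 = 1, so (x, y) = (50, 1) solves the equation, and by the theorem it is the least positive solution.

(x, y) = (50, 1)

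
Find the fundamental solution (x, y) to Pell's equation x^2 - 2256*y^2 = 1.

First expand sqrt(2256) as a continued fraction. With x_i = (sqrt(2256) + m_i)/d_i and (m_0, d_0) = (0, 1): a_0 = floor(sqrt(2256)) = 47, since 47^2 = 2209 <= 2256 < 2304 = 48^2.
Iterate m_{i+1} = d_i*a_i - m_i, d_{i+1} = (2256 - m_{i+1}^2)/d_i, a_{i+1} = floor((a_0 + m_{i+1})/d_{i+1}):
  m_1 = 1*47 - 0 = 47, d_1 = (2256 - 47^2)/1 = 47/1 = 47, a_1 = floor((47 + 47)/47) = 2.
  m_2 = 47*2 - 47 = 47, d_2 = (2256 - 47^2)/47 = 47/47 = 1, a_2 = floor((47 + 47)/1) = 94.
  m_3 = 1*94 - 47 = 47, d_3 = (2256 - 47^2)/1 = 47/1 = 47: (m_3, d_3) = (m_1, d_1) = (47, 47), so from here the quotients repeat a_1, a_2; the period length is 2.
So sqrt(2256) = [47; (2, 94)] with period length k = 2.
k is even, so the fundamental solution of x^2 - 2256y^2 = 1 is (p_{k-1}, q_{k-1}) = (p_1, q_1); compute convergents through index 1.
Convergents (p_i = a_i*p_{i-1} + p_{i-2}, q_i = a_i*q_{i-1} + q_{i-2} with p_{-2}=0, p_{-1}=1, q_{-2}=1, q_{-1}=0):
  i=0: a_0=47, p_0 = 47*1 + 0 = 47, q_0 = 47*0 + 1 = 1.
  i=1: a_1=2, p_1 = 2*47 + 1 = 95, q_1 = 2*1 + 0 = 2.
Check: 95^2 - 2256*2^2 = 9025 - 9024 = 1, so (x, y) = (95, 2) solves the equation, and by the theorem it is the least positive solution.

(x, y) = (95, 2)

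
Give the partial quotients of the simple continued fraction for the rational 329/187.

[1; 1, 3, 6, 2, 3]

Run the Euclidean algorithm on 329 and 187; the successive quotients are the partial quotients a_0, a_1, ... (each step inverts the fractional part left over by the previous one):
  329 = 1*187 + 142, so a_0 = 1.
  187 = 1*142 + 45, so a_1 = 1.
  142 = 3*45 + 7, so a_2 = 3.
  45 = 6*7 + 3, so a_3 = 6.
  7 = 2*3 + 1, so a_4 = 2.
  3 = 3*1 + 0, so a_5 = 3.
The remainder reaches 0 after 6 divisions, so the expansion has 6 partial quotients, read off in order.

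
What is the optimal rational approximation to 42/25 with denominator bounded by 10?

5/3

Expand x = 42/25 as a continued fraction with the Euclidean algorithm:
  42 = 1*25 + 17, so a_0 = 1.
  25 = 1*17 + 8, so a_1 = 1.
  17 = 2*8 + 1, so a_2 = 2.
  8 = 8*1 + 0, so a_3 = 8.
so x = [1; 1, 2, 8].
Convergents (p_i = a_i*p_{i-1} + p_{i-2}, q_i = a_i*q_{i-1} + q_{i-2} with p_{-2}=0, p_{-1}=1, q_{-2}=1, q_{-1}=0), until the denominator exceeds 10:
  i=0: a_0=1, p_0 = 1*1 + 0 = 1, q_0 = 1*0 + 1 = 1.
  i=1: a_1=1, p_1 = 1*1 + 1 = 2, q_1 = 1*1 + 0 = 1.
  i=2: a_2=2, p_2 = 2*2 + 1 = 5, q_2 = 2*1 + 1 = 3.
  i=3: a_3=8, p_3 = 8*5 + 2 = 42, q_3 = 8*3 + 1 = 25.
q_3 = 25 > 10, so the last convergent with denominator <= 10 is p_2/q_2 = 5/3.
The closest fraction with denominator <= 10 is either p_2/q_2 or the intermediate fraction (k*p_2 + p_1)/(k*q_2 + q_1) with the largest k >= 1 whose denominator stays <= 10; these approach x as k grows, and every other convergent or intermediate fraction in range is farther away.
Largest k: floor((10 - q_1)/q_2) = floor((10 - 1)/3) = 3.
That gives (3*5 + 2)/(3*3 + 1) = 17/10.
Compare the errors: |x - 5/3| = |42*3 - 5*25|/(25*3) = 1/75, and |x - 17/10| = |42*10 - 17*25|/(25*10) = 5/250.
Cross-multiplying, 1*250 = 250 < 375 = 5*75, so 1/75 is smaller: the convergent 5/3 is closer to x than 17/10.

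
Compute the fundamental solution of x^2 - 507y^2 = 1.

(x, y) = (1351, 60)

First expand sqrt(507) as a continued fraction. With x_i = (sqrt(507) + m_i)/d_i and (m_0, d_0) = (0, 1): a_0 = floor(sqrt(507)) = 22, since 22^2 = 484 <= 507 < 529 = 23^2.
Iterate m_{i+1} = d_i*a_i - m_i, d_{i+1} = (507 - m_{i+1}^2)/d_i, a_{i+1} = floor((a_0 + m_{i+1})/d_{i+1}):
  m_1 = 1*22 - 0 = 22, d_1 = (507 - 22^2)/1 = 23/1 = 23, a_1 = floor((22 + 22)/23) = 1.
  m_2 = 23*1 - 22 = 1, d_2 = (507 - 1^2)/23 = 506/23 = 22, a_2 = floor((22 + 1)/22) = 1.
  m_3 = 22*1 - 1 = 21, d_3 = (507 - 21^2)/22 = 66/22 = 3, a_3 = floor((22 + 21)/3) = 14.
  m_4 = 3*14 - 21 = 21, d_4 = (507 - 21^2)/3 = 66/3 = 22, a_4 = floor((22 + 21)/22) = 1.
  m_5 = 22*1 - 21 = 1, d_5 = (507 - 1^2)/22 = 506/22 = 23, a_5 = floor((22 + 1)/23) = 1.
  m_6 = 23*1 - 1 = 22, d_6 = (507 - 22^2)/23 = 23/23 = 1, a_6 = floor((22 + 22)/1) = 44.
  m_7 = 1*44 - 22 = 22, d_7 = (507 - 22^2)/1 = 23/1 = 23: (m_7, d_7) = (m_1, d_1) = (22, 23), so from here the quotients repeat a_1, ..., a_6; the period length is 6.
So sqrt(507) = [22; (1, 1, 14, 1, 1, 44)] with period length k = 6.
k is even, so the fundamental solution of x^2 - 507y^2 = 1 is (p_{k-1}, q_{k-1}) = (p_5, q_5); compute convergents through index 5.
Convergents (p_i = a_i*p_{i-1} + p_{i-2}, q_i = a_i*q_{i-1} + q_{i-2} with p_{-2}=0, p_{-1}=1, q_{-2}=1, q_{-1}=0):
  i=0: a_0=22, p_0 = 22*1 + 0 = 22, q_0 = 22*0 + 1 = 1.
  i=1: a_1=1, p_1 = 1*22 + 1 = 23, q_1 = 1*1 + 0 = 1.
  i=2: a_2=1, p_2 = 1*23 + 22 = 45, q_2 = 1*1 + 1 = 2.
  i=3: a_3=14, p_3 = 14*45 + 23 = 653, q_3 = 14*2 + 1 = 29.
  i=4: a_4=1, p_4 = 1*653 + 45 = 698, q_4 = 1*29 + 2 = 31.
  i=5: a_5=1, p_5 = 1*698 + 653 = 1351, q_5 = 1*31 + 29 = 60.
Check: 1351^2 - 507*60^2 = 1825201 - 1825200 = 1, so (x, y) = (1351, 60) solves the equation, and by the theorem it is the least positive solution.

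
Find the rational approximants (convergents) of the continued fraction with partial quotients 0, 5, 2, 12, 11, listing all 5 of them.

0/1, 1/5, 2/11, 25/137, 277/1518

Using the convergent recurrence p_i = a_i*p_{i-1} + p_{i-2}, q_i = a_i*q_{i-1} + q_{i-2} with p_{-2}=0, p_{-1}=1, q_{-2}=1, q_{-1}=0:
  i=0: a_0=0, p_0 = 0*1 + 0 = 0, q_0 = 0*0 + 1 = 1.
  i=1: a_1=5, p_1 = 5*0 + 1 = 1, q_1 = 5*1 + 0 = 5.
  i=2: a_2=2, p_2 = 2*1 + 0 = 2, q_2 = 2*5 + 1 = 11.
  i=3: a_3=12, p_3 = 12*2 + 1 = 25, q_3 = 12*11 + 5 = 137.
  i=4: a_4=11, p_4 = 11*25 + 2 = 277, q_4 = 11*137 + 11 = 1518.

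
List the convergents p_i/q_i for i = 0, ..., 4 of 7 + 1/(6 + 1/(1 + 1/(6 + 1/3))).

7/1, 43/6, 50/7, 343/48, 1079/151

Using the convergent recurrence p_i = a_i*p_{i-1} + p_{i-2}, q_i = a_i*q_{i-1} + q_{i-2} with p_{-2}=0, p_{-1}=1, q_{-2}=1, q_{-1}=0:
  i=0: a_0=7, p_0 = 7*1 + 0 = 7, q_0 = 7*0 + 1 = 1.
  i=1: a_1=6, p_1 = 6*7 + 1 = 43, q_1 = 6*1 + 0 = 6.
  i=2: a_2=1, p_2 = 1*43 + 7 = 50, q_2 = 1*6 + 1 = 7.
  i=3: a_3=6, p_3 = 6*50 + 43 = 343, q_3 = 6*7 + 6 = 48.
  i=4: a_4=3, p_4 = 3*343 + 50 = 1079, q_4 = 3*48 + 7 = 151.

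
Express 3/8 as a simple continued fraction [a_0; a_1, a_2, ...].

Run the Euclidean algorithm on 3 and 8; the successive quotients are the partial quotients a_0, a_1, ... (each step inverts the fractional part left over by the previous one):
  3 = 0*8 + 3, so a_0 = 0.
  8 = 2*3 + 2, so a_1 = 2.
  3 = 1*2 + 1, so a_2 = 1.
  2 = 2*1 + 0, so a_3 = 2.
The remainder reaches 0 after 4 divisions, so the expansion has 4 partial quotients, read off in order.

[0; 2, 1, 2]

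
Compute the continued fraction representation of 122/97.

Run the Euclidean algorithm on 122 and 97; the successive quotients are the partial quotients a_0, a_1, ... (each step inverts the fractional part left over by the previous one):
  122 = 1*97 + 25, so a_0 = 1.
  97 = 3*25 + 22, so a_1 = 3.
  25 = 1*22 + 3, so a_2 = 1.
  22 = 7*3 + 1, so a_3 = 7.
  3 = 3*1 + 0, so a_4 = 3.
The remainder reaches 0 after 5 divisions, so the expansion has 5 partial quotients, read off in order.

[1; 3, 1, 7, 3]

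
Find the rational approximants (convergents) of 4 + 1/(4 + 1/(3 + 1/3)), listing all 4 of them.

Using the convergent recurrence p_i = a_i*p_{i-1} + p_{i-2}, q_i = a_i*q_{i-1} + q_{i-2} with p_{-2}=0, p_{-1}=1, q_{-2}=1, q_{-1}=0:
  i=0: a_0=4, p_0 = 4*1 + 0 = 4, q_0 = 4*0 + 1 = 1.
  i=1: a_1=4, p_1 = 4*4 + 1 = 17, q_1 = 4*1 + 0 = 4.
  i=2: a_2=3, p_2 = 3*17 + 4 = 55, q_2 = 3*4 + 1 = 13.
  i=3: a_3=3, p_3 = 3*55 + 17 = 182, q_3 = 3*13 + 4 = 43.

4/1, 17/4, 55/13, 182/43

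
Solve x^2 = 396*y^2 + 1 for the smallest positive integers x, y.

First expand sqrt(396) as a continued fraction. With x_i = (sqrt(396) + m_i)/d_i and (m_0, d_0) = (0, 1): a_0 = floor(sqrt(396)) = 19, since 19^2 = 361 <= 396 < 400 = 20^2.
Iterate m_{i+1} = d_i*a_i - m_i, d_{i+1} = (396 - m_{i+1}^2)/d_i, a_{i+1} = floor((a_0 + m_{i+1})/d_{i+1}):
  m_1 = 1*19 - 0 = 19, d_1 = (396 - 19^2)/1 = 35/1 = 35, a_1 = floor((19 + 19)/35) = 1.
  m_2 = 35*1 - 19 = 16, d_2 = (396 - 16^2)/35 = 140/35 = 4, a_2 = floor((19 + 16)/4) = 8.
  m_3 = 4*8 - 16 = 16, d_3 = (396 - 16^2)/4 = 140/4 = 35, a_3 = floor((19 + 16)/35) = 1.
  m_4 = 35*1 - 16 = 19, d_4 = (396 - 19^2)/35 = 35/35 = 1, a_4 = floor((19 + 19)/1) = 38.
  m_5 = 1*38 - 19 = 19, d_5 = (396 - 19^2)/1 = 35/1 = 35: (m_5, d_5) = (m_1, d_1) = (19, 35), so from here the quotients repeat a_1, ..., a_4; the period length is 4.
So sqrt(396) = [19; (1, 8, 1, 38)] with period length k = 4.
k is even, so the fundamental solution of x^2 - 396y^2 = 1 is (p_{k-1}, q_{k-1}) = (p_3, q_3); compute convergents through index 3.
Convergents (p_i = a_i*p_{i-1} + p_{i-2}, q_i = a_i*q_{i-1} + q_{i-2} with p_{-2}=0, p_{-1}=1, q_{-2}=1, q_{-1}=0):
  i=0: a_0=19, p_0 = 19*1 + 0 = 19, q_0 = 19*0 + 1 = 1.
  i=1: a_1=1, p_1 = 1*19 + 1 = 20, q_1 = 1*1 + 0 = 1.
  i=2: a_2=8, p_2 = 8*20 + 19 = 179, q_2 = 8*1 + 1 = 9.
  i=3: a_3=1, p_3 = 1*179 + 20 = 199, q_3 = 1*9 + 1 = 10.
Check: 199^2 - 396*10^2 = 39601 - 39600 = 1, so (x, y) = (199, 10) solves the equation, and by the theorem it is the least positive solution.

(x, y) = (199, 10)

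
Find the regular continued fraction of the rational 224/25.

Run the Euclidean algorithm on 224 and 25; the successive quotients are the partial quotients a_0, a_1, ... (each step inverts the fractional part left over by the previous one):
  224 = 8*25 + 24, so a_0 = 8.
  25 = 1*24 + 1, so a_1 = 1.
  24 = 24*1 + 0, so a_2 = 24.
The remainder reaches 0 after 3 divisions, so the expansion has 3 partial quotients, read off in order.

[8; 1, 24]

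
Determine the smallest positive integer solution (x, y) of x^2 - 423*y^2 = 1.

(x, y) = (4607, 224)

First expand sqrt(423) as a continued fraction. With x_i = (sqrt(423) + m_i)/d_i and (m_0, d_0) = (0, 1): a_0 = floor(sqrt(423)) = 20, since 20^2 = 400 <= 423 < 441 = 21^2.
Iterate m_{i+1} = d_i*a_i - m_i, d_{i+1} = (423 - m_{i+1}^2)/d_i, a_{i+1} = floor((a_0 + m_{i+1})/d_{i+1}):
  m_1 = 1*20 - 0 = 20, d_1 = (423 - 20^2)/1 = 23/1 = 23, a_1 = floor((20 + 20)/23) = 1.
  m_2 = 23*1 - 20 = 3, d_2 = (423 - 3^2)/23 = 414/23 = 18, a_2 = floor((20 + 3)/18) = 1.
  m_3 = 18*1 - 3 = 15, d_3 = (423 - 15^2)/18 = 198/18 = 11, a_3 = floor((20 + 15)/11) = 3.
  m_4 = 11*3 - 15 = 18, d_4 = (423 - 18^2)/11 = 99/11 = 9, a_4 = floor((20 + 18)/9) = 4.
  m_5 = 9*4 - 18 = 18, d_5 = (423 - 18^2)/9 = 99/9 = 11, a_5 = floor((20 + 18)/11) = 3.
  m_6 = 11*3 - 18 = 15, d_6 = (423 - 15^2)/11 = 198/11 = 18, a_6 = floor((20 + 15)/18) = 1.
  m_7 = 18*1 - 15 = 3, d_7 = (423 - 3^2)/18 = 414/18 = 23, a_7 = floor((20 + 3)/23) = 1.
  m_8 = 23*1 - 3 = 20, d_8 = (423 - 20^2)/23 = 23/23 = 1, a_8 = floor((20 + 20)/1) = 40.
  m_9 = 1*40 - 20 = 20, d_9 = (423 - 20^2)/1 = 23/1 = 23: (m_9, d_9) = (m_1, d_1) = (20, 23), so from here the quotients repeat a_1, ..., a_8; the period length is 8.
So sqrt(423) = [20; (1, 1, 3, 4, 3, 1, 1, 40)] with period length k = 8.
k is even, so the fundamental solution of x^2 - 423y^2 = 1 is (p_{k-1}, q_{k-1}) = (p_7, q_7); compute convergents through index 7.
Convergents (p_i = a_i*p_{i-1} + p_{i-2}, q_i = a_i*q_{i-1} + q_{i-2} with p_{-2}=0, p_{-1}=1, q_{-2}=1, q_{-1}=0):
  i=0: a_0=20, p_0 = 20*1 + 0 = 20, q_0 = 20*0 + 1 = 1.
  i=1: a_1=1, p_1 = 1*20 + 1 = 21, q_1 = 1*1 + 0 = 1.
  i=2: a_2=1, p_2 = 1*21 + 20 = 41, q_2 = 1*1 + 1 = 2.
  i=3: a_3=3, p_3 = 3*41 + 21 = 144, q_3 = 3*2 + 1 = 7.
  i=4: a_4=4, p_4 = 4*144 + 41 = 617, q_4 = 4*7 + 2 = 30.
  i=5: a_5=3, p_5 = 3*617 + 144 = 1995, q_5 = 3*30 + 7 = 97.
  i=6: a_6=1, p_6 = 1*1995 + 617 = 2612, q_6 = 1*97 + 30 = 127.
  i=7: a_7=1, p_7 = 1*2612 + 1995 = 4607, q_7 = 1*127 + 97 = 224.
Check: 4607^2 - 423*224^2 = 21224449 - 21224448 = 1, so (x, y) = (4607, 224) solves the equation, and by the theorem it is the least positive solution.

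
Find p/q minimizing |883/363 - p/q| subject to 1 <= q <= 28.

Expand x = 883/363 as a continued fraction with the Euclidean algorithm:
  883 = 2*363 + 157, so a_0 = 2.
  363 = 2*157 + 49, so a_1 = 2.
  157 = 3*49 + 10, so a_2 = 3.
  49 = 4*10 + 9, so a_3 = 4.
  10 = 1*9 + 1, so a_4 = 1.
  9 = 9*1 + 0, so a_5 = 9.
so x = [2; 2, 3, 4, 1, 9].
Convergents (p_i = a_i*p_{i-1} + p_{i-2}, q_i = a_i*q_{i-1} + q_{i-2} with p_{-2}=0, p_{-1}=1, q_{-2}=1, q_{-1}=0), until the denominator exceeds 28:
  i=0: a_0=2, p_0 = 2*1 + 0 = 2, q_0 = 2*0 + 1 = 1.
  i=1: a_1=2, p_1 = 2*2 + 1 = 5, q_1 = 2*1 + 0 = 2.
  i=2: a_2=3, p_2 = 3*5 + 2 = 17, q_2 = 3*2 + 1 = 7.
  i=3: a_3=4, p_3 = 4*17 + 5 = 73, q_3 = 4*7 + 2 = 30.
q_3 = 30 > 28, so the last convergent with denominator <= 28 is p_2/q_2 = 17/7.
The closest fraction with denominator <= 28 is either p_2/q_2 or the intermediate fraction (k*p_2 + p_1)/(k*q_2 + q_1) with the largest k >= 1 whose denominator stays <= 28; these approach x as k grows, and every other convergent or intermediate fraction in range is farther away.
Largest k: floor((28 - q_1)/q_2) = floor((28 - 2)/7) = 3.
That gives (3*17 + 5)/(3*7 + 2) = 56/23.
Compare the errors: |x - 17/7| = |883*7 - 17*363|/(363*7) = 10/2541, and |x - 56/23| = |883*23 - 56*363|/(363*23) = 19/8349.
Cross-multiplying, 19*2541 = 48279 < 83490 = 10*8349, so 19/8349 is smaller: the intermediate fraction 56/23 is closer to x than 17/7.

56/23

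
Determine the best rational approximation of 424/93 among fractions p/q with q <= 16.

Expand x = 424/93 as a continued fraction with the Euclidean algorithm:
  424 = 4*93 + 52, so a_0 = 4.
  93 = 1*52 + 41, so a_1 = 1.
  52 = 1*41 + 11, so a_2 = 1.
  41 = 3*11 + 8, so a_3 = 3.
  11 = 1*8 + 3, so a_4 = 1.
  8 = 2*3 + 2, so a_5 = 2.
  3 = 1*2 + 1, so a_6 = 1.
  2 = 2*1 + 0, so a_7 = 2.
so x = [4; 1, 1, 3, 1, 2, 1, 2].
Convergents (p_i = a_i*p_{i-1} + p_{i-2}, q_i = a_i*q_{i-1} + q_{i-2} with p_{-2}=0, p_{-1}=1, q_{-2}=1, q_{-1}=0), until the denominator exceeds 16:
  i=0: a_0=4, p_0 = 4*1 + 0 = 4, q_0 = 4*0 + 1 = 1.
  i=1: a_1=1, p_1 = 1*4 + 1 = 5, q_1 = 1*1 + 0 = 1.
  i=2: a_2=1, p_2 = 1*5 + 4 = 9, q_2 = 1*1 + 1 = 2.
  i=3: a_3=3, p_3 = 3*9 + 5 = 32, q_3 = 3*2 + 1 = 7.
  i=4: a_4=1, p_4 = 1*32 + 9 = 41, q_4 = 1*7 + 2 = 9.
  i=5: a_5=2, p_5 = 2*41 + 32 = 114, q_5 = 2*9 + 7 = 25.
q_5 = 25 > 16, so the last convergent with denominator <= 16 is p_4/q_4 = 41/9.
The closest fraction with denominator <= 16 is either p_4/q_4 or the intermediate fraction (k*p_4 + p_3)/(k*q_4 + q_3) with the largest k >= 1 whose denominator stays <= 16; these approach x as k grows, and every other convergent or intermediate fraction in range is farther away.
Largest k: floor((16 - q_3)/q_4) = floor((16 - 7)/9) = 1.
That gives (1*41 + 32)/(1*9 + 7) = 73/16.
Compare the errors: |x - 41/9| = |424*9 - 41*93|/(93*9) = 3/837, and |x - 73/16| = |424*16 - 73*93|/(93*16) = 5/1488.
Cross-multiplying, 5*837 = 4185 < 4464 = 3*1488, so 5/1488 is smaller: the intermediate fraction 73/16 is closer to x than 41/9.

73/16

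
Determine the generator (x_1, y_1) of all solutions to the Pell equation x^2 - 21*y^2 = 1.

(x, y) = (55, 12)

First expand sqrt(21) as a continued fraction. With x_i = (sqrt(21) + m_i)/d_i and (m_0, d_0) = (0, 1): a_0 = floor(sqrt(21)) = 4, since 4^2 = 16 <= 21 < 25 = 5^2.
Iterate m_{i+1} = d_i*a_i - m_i, d_{i+1} = (21 - m_{i+1}^2)/d_i, a_{i+1} = floor((a_0 + m_{i+1})/d_{i+1}):
  m_1 = 1*4 - 0 = 4, d_1 = (21 - 4^2)/1 = 5/1 = 5, a_1 = floor((4 + 4)/5) = 1.
  m_2 = 5*1 - 4 = 1, d_2 = (21 - 1^2)/5 = 20/5 = 4, a_2 = floor((4 + 1)/4) = 1.
  m_3 = 4*1 - 1 = 3, d_3 = (21 - 3^2)/4 = 12/4 = 3, a_3 = floor((4 + 3)/3) = 2.
  m_4 = 3*2 - 3 = 3, d_4 = (21 - 3^2)/3 = 12/3 = 4, a_4 = floor((4 + 3)/4) = 1.
  m_5 = 4*1 - 3 = 1, d_5 = (21 - 1^2)/4 = 20/4 = 5, a_5 = floor((4 + 1)/5) = 1.
  m_6 = 5*1 - 1 = 4, d_6 = (21 - 4^2)/5 = 5/5 = 1, a_6 = floor((4 + 4)/1) = 8.
  m_7 = 1*8 - 4 = 4, d_7 = (21 - 4^2)/1 = 5/1 = 5: (m_7, d_7) = (m_1, d_1) = (4, 5), so from here the quotients repeat a_1, ..., a_6; the period length is 6.
So sqrt(21) = [4; (1, 1, 2, 1, 1, 8)] with period length k = 6.
k is even, so the fundamental solution of x^2 - 21y^2 = 1 is (p_{k-1}, q_{k-1}) = (p_5, q_5); compute convergents through index 5.
Convergents (p_i = a_i*p_{i-1} + p_{i-2}, q_i = a_i*q_{i-1} + q_{i-2} with p_{-2}=0, p_{-1}=1, q_{-2}=1, q_{-1}=0):
  i=0: a_0=4, p_0 = 4*1 + 0 = 4, q_0 = 4*0 + 1 = 1.
  i=1: a_1=1, p_1 = 1*4 + 1 = 5, q_1 = 1*1 + 0 = 1.
  i=2: a_2=1, p_2 = 1*5 + 4 = 9, q_2 = 1*1 + 1 = 2.
  i=3: a_3=2, p_3 = 2*9 + 5 = 23, q_3 = 2*2 + 1 = 5.
  i=4: a_4=1, p_4 = 1*23 + 9 = 32, q_4 = 1*5 + 2 = 7.
  i=5: a_5=1, p_5 = 1*32 + 23 = 55, q_5 = 1*7 + 5 = 12.
Check: 55^2 - 21*12^2 = 3025 - 3024 = 1, so (x, y) = (55, 12) solves the equation, and by the theorem it is the least positive solution.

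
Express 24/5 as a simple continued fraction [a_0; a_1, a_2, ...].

[4; 1, 4]

Run the Euclidean algorithm on 24 and 5; the successive quotients are the partial quotients a_0, a_1, ... (each step inverts the fractional part left over by the previous one):
  24 = 4*5 + 4, so a_0 = 4.
  5 = 1*4 + 1, so a_1 = 1.
  4 = 4*1 + 0, so a_2 = 4.
The remainder reaches 0 after 3 divisions, so the expansion has 3 partial quotients, read off in order.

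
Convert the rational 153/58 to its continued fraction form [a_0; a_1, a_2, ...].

Run the Euclidean algorithm on 153 and 58; the successive quotients are the partial quotients a_0, a_1, ... (each step inverts the fractional part left over by the previous one):
  153 = 2*58 + 37, so a_0 = 2.
  58 = 1*37 + 21, so a_1 = 1.
  37 = 1*21 + 16, so a_2 = 1.
  21 = 1*16 + 5, so a_3 = 1.
  16 = 3*5 + 1, so a_4 = 3.
  5 = 5*1 + 0, so a_5 = 5.
The remainder reaches 0 after 6 divisions, so the expansion has 6 partial quotients, read off in order.

[2; 1, 1, 1, 3, 5]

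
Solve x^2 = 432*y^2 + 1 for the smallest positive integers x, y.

(x, y) = (1351, 65)

First expand sqrt(432) as a continued fraction. With x_i = (sqrt(432) + m_i)/d_i and (m_0, d_0) = (0, 1): a_0 = floor(sqrt(432)) = 20, since 20^2 = 400 <= 432 < 441 = 21^2.
Iterate m_{i+1} = d_i*a_i - m_i, d_{i+1} = (432 - m_{i+1}^2)/d_i, a_{i+1} = floor((a_0 + m_{i+1})/d_{i+1}):
  m_1 = 1*20 - 0 = 20, d_1 = (432 - 20^2)/1 = 32/1 = 32, a_1 = floor((20 + 20)/32) = 1.
  m_2 = 32*1 - 20 = 12, d_2 = (432 - 12^2)/32 = 288/32 = 9, a_2 = floor((20 + 12)/9) = 3.
  m_3 = 9*3 - 12 = 15, d_3 = (432 - 15^2)/9 = 207/9 = 23, a_3 = floor((20 + 15)/23) = 1.
  m_4 = 23*1 - 15 = 8, d_4 = (432 - 8^2)/23 = 368/23 = 16, a_4 = floor((20 + 8)/16) = 1.
  m_5 = 16*1 - 8 = 8, d_5 = (432 - 8^2)/16 = 368/16 = 23, a_5 = floor((20 + 8)/23) = 1.
  m_6 = 23*1 - 8 = 15, d_6 = (432 - 15^2)/23 = 207/23 = 9, a_6 = floor((20 + 15)/9) = 3.
  m_7 = 9*3 - 15 = 12, d_7 = (432 - 12^2)/9 = 288/9 = 32, a_7 = floor((20 + 12)/32) = 1.
  m_8 = 32*1 - 12 = 20, d_8 = (432 - 20^2)/32 = 32/32 = 1, a_8 = floor((20 + 20)/1) = 40.
  m_9 = 1*40 - 20 = 20, d_9 = (432 - 20^2)/1 = 32/1 = 32: (m_9, d_9) = (m_1, d_1) = (20, 32), so from here the quotients repeat a_1, ..., a_8; the period length is 8.
So sqrt(432) = [20; (1, 3, 1, 1, 1, 3, 1, 40)] with period length k = 8.
k is even, so the fundamental solution of x^2 - 432y^2 = 1 is (p_{k-1}, q_{k-1}) = (p_7, q_7); compute convergents through index 7.
Convergents (p_i = a_i*p_{i-1} + p_{i-2}, q_i = a_i*q_{i-1} + q_{i-2} with p_{-2}=0, p_{-1}=1, q_{-2}=1, q_{-1}=0):
  i=0: a_0=20, p_0 = 20*1 + 0 = 20, q_0 = 20*0 + 1 = 1.
  i=1: a_1=1, p_1 = 1*20 + 1 = 21, q_1 = 1*1 + 0 = 1.
  i=2: a_2=3, p_2 = 3*21 + 20 = 83, q_2 = 3*1 + 1 = 4.
  i=3: a_3=1, p_3 = 1*83 + 21 = 104, q_3 = 1*4 + 1 = 5.
  i=4: a_4=1, p_4 = 1*104 + 83 = 187, q_4 = 1*5 + 4 = 9.
  i=5: a_5=1, p_5 = 1*187 + 104 = 291, q_5 = 1*9 + 5 = 14.
  i=6: a_6=3, p_6 = 3*291 + 187 = 1060, q_6 = 3*14 + 9 = 51.
  i=7: a_7=1, p_7 = 1*1060 + 291 = 1351, q_7 = 1*51 + 14 = 65.
Check: 1351^2 - 432*65^2 = 1825201 - 1825200 = 1, so (x, y) = (1351, 65) solves the equation, and by the theorem it is the least positive solution.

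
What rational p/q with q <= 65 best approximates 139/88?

Expand x = 139/88 as a continued fraction with the Euclidean algorithm:
  139 = 1*88 + 51, so a_0 = 1.
  88 = 1*51 + 37, so a_1 = 1.
  51 = 1*37 + 14, so a_2 = 1.
  37 = 2*14 + 9, so a_3 = 2.
  14 = 1*9 + 5, so a_4 = 1.
  9 = 1*5 + 4, so a_5 = 1.
  5 = 1*4 + 1, so a_6 = 1.
  4 = 4*1 + 0, so a_7 = 4.
so x = [1; 1, 1, 2, 1, 1, 1, 4].
Convergents (p_i = a_i*p_{i-1} + p_{i-2}, q_i = a_i*q_{i-1} + q_{i-2} with p_{-2}=0, p_{-1}=1, q_{-2}=1, q_{-1}=0), until the denominator exceeds 65:
  i=0: a_0=1, p_0 = 1*1 + 0 = 1, q_0 = 1*0 + 1 = 1.
  i=1: a_1=1, p_1 = 1*1 + 1 = 2, q_1 = 1*1 + 0 = 1.
  i=2: a_2=1, p_2 = 1*2 + 1 = 3, q_2 = 1*1 + 1 = 2.
  i=3: a_3=2, p_3 = 2*3 + 2 = 8, q_3 = 2*2 + 1 = 5.
  i=4: a_4=1, p_4 = 1*8 + 3 = 11, q_4 = 1*5 + 2 = 7.
  i=5: a_5=1, p_5 = 1*11 + 8 = 19, q_5 = 1*7 + 5 = 12.
  i=6: a_6=1, p_6 = 1*19 + 11 = 30, q_6 = 1*12 + 7 = 19.
  i=7: a_7=4, p_7 = 4*30 + 19 = 139, q_7 = 4*19 + 12 = 88.
q_7 = 88 > 65, so the last convergent with denominator <= 65 is p_6/q_6 = 30/19.
The closest fraction with denominator <= 65 is either p_6/q_6 or the intermediate fraction (k*p_6 + p_5)/(k*q_6 + q_5) with the largest k >= 1 whose denominator stays <= 65; these approach x as k grows, and every other convergent or intermediate fraction in range is farther away.
Largest k: floor((65 - q_5)/q_6) = floor((65 - 12)/19) = 2.
That gives (2*30 + 19)/(2*19 + 12) = 79/50.
Compare the errors: |x - 30/19| = |139*19 - 30*88|/(88*19) = 1/1672, and |x - 79/50| = |139*50 - 79*88|/(88*50) = 2/4400.
Cross-multiplying, 2*1672 = 3344 < 4400 = 1*4400, so 2/4400 is smaller: the intermediate fraction 79/50 is closer to x than 30/19.

79/50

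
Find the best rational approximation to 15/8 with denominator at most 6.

11/6

Expand x = 15/8 as a continued fraction with the Euclidean algorithm:
  15 = 1*8 + 7, so a_0 = 1.
  8 = 1*7 + 1, so a_1 = 1.
  7 = 7*1 + 0, so a_2 = 7.
so x = [1; 1, 7].
Convergents (p_i = a_i*p_{i-1} + p_{i-2}, q_i = a_i*q_{i-1} + q_{i-2} with p_{-2}=0, p_{-1}=1, q_{-2}=1, q_{-1}=0), until the denominator exceeds 6:
  i=0: a_0=1, p_0 = 1*1 + 0 = 1, q_0 = 1*0 + 1 = 1.
  i=1: a_1=1, p_1 = 1*1 + 1 = 2, q_1 = 1*1 + 0 = 1.
  i=2: a_2=7, p_2 = 7*2 + 1 = 15, q_2 = 7*1 + 1 = 8.
q_2 = 8 > 6, so the last convergent with denominator <= 6 is p_1/q_1 = 2/1.
The closest fraction with denominator <= 6 is either p_1/q_1 or the intermediate fraction (k*p_1 + p_0)/(k*q_1 + q_0) with the largest k >= 1 whose denominator stays <= 6; these approach x as k grows, and every other convergent or intermediate fraction in range is farther away.
Largest k: floor((6 - q_0)/q_1) = floor((6 - 1)/1) = 5.
That gives (5*2 + 1)/(5*1 + 1) = 11/6.
Compare the errors: |x - 2/1| = |15*1 - 2*8|/(8*1) = 1/8, and |x - 11/6| = |15*6 - 11*8|/(8*6) = 2/48.
Cross-multiplying, 2*8 = 16 < 48 = 1*48, so 2/48 is smaller: the intermediate fraction 11/6 is closer to x than 2/1.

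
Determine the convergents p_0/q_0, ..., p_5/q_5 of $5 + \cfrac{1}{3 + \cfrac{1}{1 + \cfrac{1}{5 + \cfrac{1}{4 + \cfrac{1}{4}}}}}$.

5/1, 16/3, 21/4, 121/23, 505/96, 2141/407

Using the convergent recurrence p_i = a_i*p_{i-1} + p_{i-2}, q_i = a_i*q_{i-1} + q_{i-2} with p_{-2}=0, p_{-1}=1, q_{-2}=1, q_{-1}=0:
  i=0: a_0=5, p_0 = 5*1 + 0 = 5, q_0 = 5*0 + 1 = 1.
  i=1: a_1=3, p_1 = 3*5 + 1 = 16, q_1 = 3*1 + 0 = 3.
  i=2: a_2=1, p_2 = 1*16 + 5 = 21, q_2 = 1*3 + 1 = 4.
  i=3: a_3=5, p_3 = 5*21 + 16 = 121, q_3 = 5*4 + 3 = 23.
  i=4: a_4=4, p_4 = 4*121 + 21 = 505, q_4 = 4*23 + 4 = 96.
  i=5: a_5=4, p_5 = 4*505 + 121 = 2141, q_5 = 4*96 + 23 = 407.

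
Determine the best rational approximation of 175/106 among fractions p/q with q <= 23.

33/20

Expand x = 175/106 as a continued fraction with the Euclidean algorithm:
  175 = 1*106 + 69, so a_0 = 1.
  106 = 1*69 + 37, so a_1 = 1.
  69 = 1*37 + 32, so a_2 = 1.
  37 = 1*32 + 5, so a_3 = 1.
  32 = 6*5 + 2, so a_4 = 6.
  5 = 2*2 + 1, so a_5 = 2.
  2 = 2*1 + 0, so a_6 = 2.
so x = [1; 1, 1, 1, 6, 2, 2].
Convergents (p_i = a_i*p_{i-1} + p_{i-2}, q_i = a_i*q_{i-1} + q_{i-2} with p_{-2}=0, p_{-1}=1, q_{-2}=1, q_{-1}=0), until the denominator exceeds 23:
  i=0: a_0=1, p_0 = 1*1 + 0 = 1, q_0 = 1*0 + 1 = 1.
  i=1: a_1=1, p_1 = 1*1 + 1 = 2, q_1 = 1*1 + 0 = 1.
  i=2: a_2=1, p_2 = 1*2 + 1 = 3, q_2 = 1*1 + 1 = 2.
  i=3: a_3=1, p_3 = 1*3 + 2 = 5, q_3 = 1*2 + 1 = 3.
  i=4: a_4=6, p_4 = 6*5 + 3 = 33, q_4 = 6*3 + 2 = 20.
  i=5: a_5=2, p_5 = 2*33 + 5 = 71, q_5 = 2*20 + 3 = 43.
q_5 = 43 > 23, so the last convergent with denominator <= 23 is p_4/q_4 = 33/20.
The closest fraction with denominator <= 23 is either p_4/q_4 or the intermediate fraction (k*p_4 + p_3)/(k*q_4 + q_3) with the largest k >= 1 whose denominator stays <= 23; these approach x as k grows, and every other convergent or intermediate fraction in range is farther away.
Largest k: floor((23 - q_3)/q_4) = floor((23 - 3)/20) = 1.
That gives (1*33 + 5)/(1*20 + 3) = 38/23.
Compare the errors: |x - 33/20| = |175*20 - 33*106|/(106*20) = 2/2120, and |x - 38/23| = |175*23 - 38*106|/(106*23) = 3/2438.
Cross-multiplying, 2*2438 = 4876 < 6360 = 3*2120, so 2/2120 is smaller: the convergent 33/20 is closer to x than 38/23.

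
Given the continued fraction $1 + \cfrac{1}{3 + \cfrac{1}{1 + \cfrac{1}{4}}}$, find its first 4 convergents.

1/1, 4/3, 5/4, 24/19

Using the convergent recurrence p_i = a_i*p_{i-1} + p_{i-2}, q_i = a_i*q_{i-1} + q_{i-2} with p_{-2}=0, p_{-1}=1, q_{-2}=1, q_{-1}=0:
  i=0: a_0=1, p_0 = 1*1 + 0 = 1, q_0 = 1*0 + 1 = 1.
  i=1: a_1=3, p_1 = 3*1 + 1 = 4, q_1 = 3*1 + 0 = 3.
  i=2: a_2=1, p_2 = 1*4 + 1 = 5, q_2 = 1*3 + 1 = 4.
  i=3: a_3=4, p_3 = 4*5 + 4 = 24, q_3 = 4*4 + 3 = 19.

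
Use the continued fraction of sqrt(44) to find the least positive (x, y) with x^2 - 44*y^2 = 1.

(x, y) = (199, 30)

First expand sqrt(44) as a continued fraction. With x_i = (sqrt(44) + m_i)/d_i and (m_0, d_0) = (0, 1): a_0 = floor(sqrt(44)) = 6, since 6^2 = 36 <= 44 < 49 = 7^2.
Iterate m_{i+1} = d_i*a_i - m_i, d_{i+1} = (44 - m_{i+1}^2)/d_i, a_{i+1} = floor((a_0 + m_{i+1})/d_{i+1}):
  m_1 = 1*6 - 0 = 6, d_1 = (44 - 6^2)/1 = 8/1 = 8, a_1 = floor((6 + 6)/8) = 1.
  m_2 = 8*1 - 6 = 2, d_2 = (44 - 2^2)/8 = 40/8 = 5, a_2 = floor((6 + 2)/5) = 1.
  m_3 = 5*1 - 2 = 3, d_3 = (44 - 3^2)/5 = 35/5 = 7, a_3 = floor((6 + 3)/7) = 1.
  m_4 = 7*1 - 3 = 4, d_4 = (44 - 4^2)/7 = 28/7 = 4, a_4 = floor((6 + 4)/4) = 2.
  m_5 = 4*2 - 4 = 4, d_5 = (44 - 4^2)/4 = 28/4 = 7, a_5 = floor((6 + 4)/7) = 1.
  m_6 = 7*1 - 4 = 3, d_6 = (44 - 3^2)/7 = 35/7 = 5, a_6 = floor((6 + 3)/5) = 1.
  m_7 = 5*1 - 3 = 2, d_7 = (44 - 2^2)/5 = 40/5 = 8, a_7 = floor((6 + 2)/8) = 1.
  m_8 = 8*1 - 2 = 6, d_8 = (44 - 6^2)/8 = 8/8 = 1, a_8 = floor((6 + 6)/1) = 12.
  m_9 = 1*12 - 6 = 6, d_9 = (44 - 6^2)/1 = 8/1 = 8: (m_9, d_9) = (m_1, d_1) = (6, 8), so from here the quotients repeat a_1, ..., a_8; the period length is 8.
So sqrt(44) = [6; (1, 1, 1, 2, 1, 1, 1, 12)] with period length k = 8.
k is even, so the fundamental solution of x^2 - 44y^2 = 1 is (p_{k-1}, q_{k-1}) = (p_7, q_7); compute convergents through index 7.
Convergents (p_i = a_i*p_{i-1} + p_{i-2}, q_i = a_i*q_{i-1} + q_{i-2} with p_{-2}=0, p_{-1}=1, q_{-2}=1, q_{-1}=0):
  i=0: a_0=6, p_0 = 6*1 + 0 = 6, q_0 = 6*0 + 1 = 1.
  i=1: a_1=1, p_1 = 1*6 + 1 = 7, q_1 = 1*1 + 0 = 1.
  i=2: a_2=1, p_2 = 1*7 + 6 = 13, q_2 = 1*1 + 1 = 2.
  i=3: a_3=1, p_3 = 1*13 + 7 = 20, q_3 = 1*2 + 1 = 3.
  i=4: a_4=2, p_4 = 2*20 + 13 = 53, q_4 = 2*3 + 2 = 8.
  i=5: a_5=1, p_5 = 1*53 + 20 = 73, q_5 = 1*8 + 3 = 11.
  i=6: a_6=1, p_6 = 1*73 + 53 = 126, q_6 = 1*11 + 8 = 19.
  i=7: a_7=1, p_7 = 1*126 + 73 = 199, q_7 = 1*19 + 11 = 30.
Check: 199^2 - 44*30^2 = 39601 - 39600 = 1, so (x, y) = (199, 30) solves the equation, and by the theorem it is the least positive solution.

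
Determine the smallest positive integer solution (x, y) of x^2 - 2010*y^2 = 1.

First expand sqrt(2010) as a continued fraction. With x_i = (sqrt(2010) + m_i)/d_i and (m_0, d_0) = (0, 1): a_0 = floor(sqrt(2010)) = 44, since 44^2 = 1936 <= 2010 < 2025 = 45^2.
Iterate m_{i+1} = d_i*a_i - m_i, d_{i+1} = (2010 - m_{i+1}^2)/d_i, a_{i+1} = floor((a_0 + m_{i+1})/d_{i+1}):
  m_1 = 1*44 - 0 = 44, d_1 = (2010 - 44^2)/1 = 74/1 = 74, a_1 = floor((44 + 44)/74) = 1.
  m_2 = 74*1 - 44 = 30, d_2 = (2010 - 30^2)/74 = 1110/74 = 15, a_2 = floor((44 + 30)/15) = 4.
  m_3 = 15*4 - 30 = 30, d_3 = (2010 - 30^2)/15 = 1110/15 = 74, a_3 = floor((44 + 30)/74) = 1.
  m_4 = 74*1 - 30 = 44, d_4 = (2010 - 44^2)/74 = 74/74 = 1, a_4 = floor((44 + 44)/1) = 88.
  m_5 = 1*88 - 44 = 44, d_5 = (2010 - 44^2)/1 = 74/1 = 74: (m_5, d_5) = (m_1, d_1) = (44, 74), so from here the quotients repeat a_1, ..., a_4; the period length is 4.
So sqrt(2010) = [44; (1, 4, 1, 88)] with period length k = 4.
k is even, so the fundamental solution of x^2 - 2010y^2 = 1 is (p_{k-1}, q_{k-1}) = (p_3, q_3); compute convergents through index 3.
Convergents (p_i = a_i*p_{i-1} + p_{i-2}, q_i = a_i*q_{i-1} + q_{i-2} with p_{-2}=0, p_{-1}=1, q_{-2}=1, q_{-1}=0):
  i=0: a_0=44, p_0 = 44*1 + 0 = 44, q_0 = 44*0 + 1 = 1.
  i=1: a_1=1, p_1 = 1*44 + 1 = 45, q_1 = 1*1 + 0 = 1.
  i=2: a_2=4, p_2 = 4*45 + 44 = 224, q_2 = 4*1 + 1 = 5.
  i=3: a_3=1, p_3 = 1*224 + 45 = 269, q_3 = 1*5 + 1 = 6.
Check: 269^2 - 2010*6^2 = 72361 - 72360 = 1, so (x, y) = (269, 6) solves the equation, and by the theorem it is the least positive solution.

(x, y) = (269, 6)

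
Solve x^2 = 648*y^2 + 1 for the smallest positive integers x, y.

First expand sqrt(648) as a continued fraction. With x_i = (sqrt(648) + m_i)/d_i and (m_0, d_0) = (0, 1): a_0 = floor(sqrt(648)) = 25, since 25^2 = 625 <= 648 < 676 = 26^2.
Iterate m_{i+1} = d_i*a_i - m_i, d_{i+1} = (648 - m_{i+1}^2)/d_i, a_{i+1} = floor((a_0 + m_{i+1})/d_{i+1}):
  m_1 = 1*25 - 0 = 25, d_1 = (648 - 25^2)/1 = 23/1 = 23, a_1 = floor((25 + 25)/23) = 2.
  m_2 = 23*2 - 25 = 21, d_2 = (648 - 21^2)/23 = 207/23 = 9, a_2 = floor((25 + 21)/9) = 5.
  m_3 = 9*5 - 21 = 24, d_3 = (648 - 24^2)/9 = 72/9 = 8, a_3 = floor((25 + 24)/8) = 6.
  m_4 = 8*6 - 24 = 24, d_4 = (648 - 24^2)/8 = 72/8 = 9, a_4 = floor((25 + 24)/9) = 5.
  m_5 = 9*5 - 24 = 21, d_5 = (648 - 21^2)/9 = 207/9 = 23, a_5 = floor((25 + 21)/23) = 2.
  m_6 = 23*2 - 21 = 25, d_6 = (648 - 25^2)/23 = 23/23 = 1, a_6 = floor((25 + 25)/1) = 50.
  m_7 = 1*50 - 25 = 25, d_7 = (648 - 25^2)/1 = 23/1 = 23: (m_7, d_7) = (m_1, d_1) = (25, 23), so from here the quotients repeat a_1, ..., a_6; the period length is 6.
So sqrt(648) = [25; (2, 5, 6, 5, 2, 50)] with period length k = 6.
k is even, so the fundamental solution of x^2 - 648y^2 = 1 is (p_{k-1}, q_{k-1}) = (p_5, q_5); compute convergents through index 5.
Convergents (p_i = a_i*p_{i-1} + p_{i-2}, q_i = a_i*q_{i-1} + q_{i-2} with p_{-2}=0, p_{-1}=1, q_{-2}=1, q_{-1}=0):
  i=0: a_0=25, p_0 = 25*1 + 0 = 25, q_0 = 25*0 + 1 = 1.
  i=1: a_1=2, p_1 = 2*25 + 1 = 51, q_1 = 2*1 + 0 = 2.
  i=2: a_2=5, p_2 = 5*51 + 25 = 280, q_2 = 5*2 + 1 = 11.
  i=3: a_3=6, p_3 = 6*280 + 51 = 1731, q_3 = 6*11 + 2 = 68.
  i=4: a_4=5, p_4 = 5*1731 + 280 = 8935, q_4 = 5*68 + 11 = 351.
  i=5: a_5=2, p_5 = 2*8935 + 1731 = 19601, q_5 = 2*351 + 68 = 770.
Check: 19601^2 - 648*770^2 = 384199201 - 384199200 = 1, so (x, y) = (19601, 770) solves the equation, and by the theorem it is the least positive solution.

(x, y) = (19601, 770)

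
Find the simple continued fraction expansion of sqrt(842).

[29; (58)]

Write x_i = (sqrt(842) + m_i)/d_i with (m_0, d_0) = (0, 1). a_0 = floor(sqrt(842)) = 29, since 29^2 = 841 <= 842 < 900 = 30^2.
Iterate m_{i+1} = d_i*a_i - m_i, d_{i+1} = (842 - m_{i+1}^2)/d_i, a_{i+1} = floor((a_0 + m_{i+1})/d_{i+1}):
  m_1 = 1*29 - 0 = 29, d_1 = (842 - 29^2)/1 = 1/1 = 1, a_1 = floor((29 + 29)/1) = 58.
  m_2 = 1*58 - 29 = 29, d_2 = (842 - 29^2)/1 = 1/1 = 1: (m_2, d_2) = (m_1, d_1) = (29, 1), so from here the quotient a_1 repeats; the period length is 1.
Hence the expansion of sqrt(842) is a_0 = 29 followed by the repeating block 58 (period 1).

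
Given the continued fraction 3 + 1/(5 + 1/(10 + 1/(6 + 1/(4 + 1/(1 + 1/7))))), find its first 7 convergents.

Using the convergent recurrence p_i = a_i*p_{i-1} + p_{i-2}, q_i = a_i*q_{i-1} + q_{i-2} with p_{-2}=0, p_{-1}=1, q_{-2}=1, q_{-1}=0:
  i=0: a_0=3, p_0 = 3*1 + 0 = 3, q_0 = 3*0 + 1 = 1.
  i=1: a_1=5, p_1 = 5*3 + 1 = 16, q_1 = 5*1 + 0 = 5.
  i=2: a_2=10, p_2 = 10*16 + 3 = 163, q_2 = 10*5 + 1 = 51.
  i=3: a_3=6, p_3 = 6*163 + 16 = 994, q_3 = 6*51 + 5 = 311.
  i=4: a_4=4, p_4 = 4*994 + 163 = 4139, q_4 = 4*311 + 51 = 1295.
  i=5: a_5=1, p_5 = 1*4139 + 994 = 5133, q_5 = 1*1295 + 311 = 1606.
  i=6: a_6=7, p_6 = 7*5133 + 4139 = 40070, q_6 = 7*1606 + 1295 = 12537.

3/1, 16/5, 163/51, 994/311, 4139/1295, 5133/1606, 40070/12537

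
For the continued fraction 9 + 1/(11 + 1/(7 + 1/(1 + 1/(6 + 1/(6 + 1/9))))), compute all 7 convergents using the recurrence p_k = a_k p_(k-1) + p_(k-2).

9/1, 100/11, 709/78, 809/89, 5563/612, 34187/3761, 313246/34461

Using the convergent recurrence p_i = a_i*p_{i-1} + p_{i-2}, q_i = a_i*q_{i-1} + q_{i-2} with p_{-2}=0, p_{-1}=1, q_{-2}=1, q_{-1}=0:
  i=0: a_0=9, p_0 = 9*1 + 0 = 9, q_0 = 9*0 + 1 = 1.
  i=1: a_1=11, p_1 = 11*9 + 1 = 100, q_1 = 11*1 + 0 = 11.
  i=2: a_2=7, p_2 = 7*100 + 9 = 709, q_2 = 7*11 + 1 = 78.
  i=3: a_3=1, p_3 = 1*709 + 100 = 809, q_3 = 1*78 + 11 = 89.
  i=4: a_4=6, p_4 = 6*809 + 709 = 5563, q_4 = 6*89 + 78 = 612.
  i=5: a_5=6, p_5 = 6*5563 + 809 = 34187, q_5 = 6*612 + 89 = 3761.
  i=6: a_6=9, p_6 = 9*34187 + 5563 = 313246, q_6 = 9*3761 + 612 = 34461.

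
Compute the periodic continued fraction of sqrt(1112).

Write x_i = (sqrt(1112) + m_i)/d_i with (m_0, d_0) = (0, 1). a_0 = floor(sqrt(1112)) = 33, since 33^2 = 1089 <= 1112 < 1156 = 34^2.
Iterate m_{i+1} = d_i*a_i - m_i, d_{i+1} = (1112 - m_{i+1}^2)/d_i, a_{i+1} = floor((a_0 + m_{i+1})/d_{i+1}):
  m_1 = 1*33 - 0 = 33, d_1 = (1112 - 33^2)/1 = 23/1 = 23, a_1 = floor((33 + 33)/23) = 2.
  m_2 = 23*2 - 33 = 13, d_2 = (1112 - 13^2)/23 = 943/23 = 41, a_2 = floor((33 + 13)/41) = 1.
  m_3 = 41*1 - 13 = 28, d_3 = (1112 - 28^2)/41 = 328/41 = 8, a_3 = floor((33 + 28)/8) = 7.
  m_4 = 8*7 - 28 = 28, d_4 = (1112 - 28^2)/8 = 328/8 = 41, a_4 = floor((33 + 28)/41) = 1.
  m_5 = 41*1 - 28 = 13, d_5 = (1112 - 13^2)/41 = 943/41 = 23, a_5 = floor((33 + 13)/23) = 2.
  m_6 = 23*2 - 13 = 33, d_6 = (1112 - 33^2)/23 = 23/23 = 1, a_6 = floor((33 + 33)/1) = 66.
  m_7 = 1*66 - 33 = 33, d_7 = (1112 - 33^2)/1 = 23/1 = 23: (m_7, d_7) = (m_1, d_1) = (33, 23), so from here the quotients repeat a_1, ..., a_6; the period length is 6.
Hence the expansion of sqrt(1112) is a_0 = 33 followed by the repeating block 2, 1, 7, 1, 2, 66 (period 6).

[33; (2, 1, 7, 1, 2, 66)]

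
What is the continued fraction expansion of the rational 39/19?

Run the Euclidean algorithm on 39 and 19; the successive quotients are the partial quotients a_0, a_1, ... (each step inverts the fractional part left over by the previous one):
  39 = 2*19 + 1, so a_0 = 2.
  19 = 19*1 + 0, so a_1 = 19.
The remainder reaches 0 after 2 divisions, so the expansion has 2 partial quotients, read off in order.

[2; 19]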